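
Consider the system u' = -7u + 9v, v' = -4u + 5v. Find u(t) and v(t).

Coefficient matrix A = [[-7, 9], [-4, 5]].
Characteristic polynomial det(A - λI) = λ^2 + 2λ + 1 = 0.
Single eigenvalue λ = -1 with algebraic multiplicity 2.
Eigenvector v = (3,2); generalized eigenvector w with (A-λI)w=v is (-2,-1).
General solution: e^(-t)[c_1·v + c_2·(t·v + w)].

u(t) = 3c_1e^(-t) + 3c_2te^(-t) - 2c_2e^(-t), v(t) = 2c_1e^(-t) + 2c_2te^(-t) - c_2e^(-t)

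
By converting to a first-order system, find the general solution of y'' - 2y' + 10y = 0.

Let x_1 = y, x_2 = y'. Then x_1' = x_2 and x_2' = -10x_1 + 2x_2.
A = [[0,1],[-10,2]]; det(A-λI) = λ^2 - 2λ + 10.
Eigenvalues λ = 1 ± 3i.

y(t) = C_1e^(t)cos(3t) + C_2e^(t)sin(3t)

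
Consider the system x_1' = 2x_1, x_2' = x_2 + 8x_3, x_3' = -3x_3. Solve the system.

Coefficient matrix A = [[2, 0, 0], [0, 1, 8], [0, 0, -3]].
det(A - λI) = 0 gives eigenvalues λ = 2, 1, -3.
For λ=2: eigenvector (1,0,0).
For λ=1: eigenvector (0,1,0).
For λ=-3: eigenvector (0,-2,1).
General solution: K_1e^(2t)(1,0,0) + K_2e^(t)(0,1,0) + K_3e^(-3t)(0,-2,1).

x_1(t) = K_1e^(2t), x_2(t) = K_2e^(t) - 2K_3e^(-3t), x_3(t) = K_3e^(-3t)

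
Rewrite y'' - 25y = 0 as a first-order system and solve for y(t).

y(t) = C_1e^(5t) + C_2e^(-5t)

Let x_1 = y, x_2 = y'. Then x_1' = x_2 and x_2' = 25x_1.
A = [[0,1],[25,0]]; det(A-λI) = λ^2 - 25.
Eigenvalues λ = 5, -5 with eigenvectors (1,5), (1,-5).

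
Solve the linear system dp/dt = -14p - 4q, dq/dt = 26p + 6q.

Coefficient matrix A = [[-14, -4], [26, 6]].
Characteristic polynomial det(A - λI) = λ^2 + 8λ + 20 = 0.
Eigenvalues λ = -4 ± 2i (complex conjugate pair).
For λ=-4+2i: an eigenvector is (1,-3) - i(1,-2) = (1 - i, -3 + 2i).
A real fundamental pair from Re and Im of e^((-4+2i)t)v: X_1 = e^(-4t)(cos(2t)·(1,-3) + sin(2t)·(1,-2)), X_2 = e^(-4t)(sin(2t)·(1,-3) - cos(2t)·(1,-2)).
General solution: c_1X_1 + c_2X_2.

p(t) = c_1e^(-4t)sin(2t) + c_1e^(-4t)cos(2t) + c_2e^(-4t)sin(2t) - c_2e^(-4t)cos(2t), q(t) = -2c_1e^(-4t)sin(2t) - 3c_1e^(-4t)cos(2t) - 3c_2e^(-4t)sin(2t) + 2c_2e^(-4t)cos(2t)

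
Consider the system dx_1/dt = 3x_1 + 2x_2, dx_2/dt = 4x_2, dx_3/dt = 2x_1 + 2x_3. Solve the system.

Coefficient matrix A = [[3, 2, 0], [0, 4, 0], [2, 0, 2]].
det(A - λI) = 0 gives eigenvalues λ = 4, 3, 2.
For λ=4: eigenvector (2,1,2).
For λ=3: eigenvector (1,0,2).
For λ=2: eigenvector (0,0,1).
General solution: K_1e^(4t)(2,1,2) + K_2e^(3t)(1,0,2) + K_3e^(2t)(0,0,1).

x_1(t) = 2K_1e^(4t) + K_2e^(3t), x_2(t) = K_1e^(4t), x_3(t) = 2K_1e^(4t) + 2K_2e^(3t) + K_3e^(2t)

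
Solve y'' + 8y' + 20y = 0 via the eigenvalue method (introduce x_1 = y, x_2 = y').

y(t) = C_1e^(-4t)cos(2t) + C_2e^(-4t)sin(2t)

Let x_1 = y, x_2 = y'. Then x_1' = x_2 and x_2' = -20x_1 - 8x_2.
A = [[0,1],[-20,-8]]; det(A-λI) = λ^2 + 8λ + 20.
Eigenvalues λ = -4 ± 2i.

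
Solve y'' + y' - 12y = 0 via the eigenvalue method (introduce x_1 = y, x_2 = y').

Let x_1 = y, x_2 = y'. Then x_1' = x_2 and x_2' = 12x_1 - x_2.
A = [[0,1],[12,-1]]; det(A-λI) = λ^2 + λ - 12.
Eigenvalues λ = -4, 3 with eigenvectors (1,-4), (1,3).

y(t) = c_1e^(-4t) + c_2e^(3t)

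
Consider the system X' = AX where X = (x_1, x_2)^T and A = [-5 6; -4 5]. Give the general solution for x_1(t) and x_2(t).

Coefficient matrix A = [[-5, 6], [-4, 5]].
Characteristic polynomial det(A - λI) = λ^2 - 1 = 0.
Eigenvalues λ = 1, -1.
For λ=1: (A-λI) row 1 is [-6, 6], so an eigenvector is (1, 1).
For λ=-1: (A-λI) row 1 is [-4, 6], so an eigenvector is (-3, -2).
General solution: C_1e^(t)(1,1) + C_2e^(-t)(-3,-2).

x_1(t) = C_1e^(t) - 3C_2e^(-t), x_2(t) = C_1e^(t) - 2C_2e^(-t)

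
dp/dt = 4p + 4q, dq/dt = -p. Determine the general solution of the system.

p(t) = 2C_1e^(2t) + 2C_2te^(2t) + 3C_2e^(2t), q(t) = -C_1e^(2t) - C_2te^(2t) - C_2e^(2t)

Coefficient matrix A = [[4, 4], [-1, 0]].
Characteristic polynomial det(A - λI) = λ^2 - 4λ + 4 = 0.
Single eigenvalue λ = 2 with algebraic multiplicity 2.
Eigenvector v = (2,-1); generalized eigenvector w with (A-λI)w=v is (3,-1).
General solution: e^(2t)[C_1·v + C_2·(t·v + w)].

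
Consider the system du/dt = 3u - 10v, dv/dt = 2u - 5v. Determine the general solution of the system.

Coefficient matrix A = [[3, -10], [2, -5]].
Characteristic polynomial det(A - λI) = λ^2 + 2λ + 5 = 0.
Eigenvalues λ = -1 ± 2i (complex conjugate pair).
For λ=-1+2i: an eigenvector is (-2,-1) - i(1,0) = (-2 - i, -1).
A real fundamental pair from Re and Im of e^((-1+2i)t)v: X_1 = e^(-t)(cos(2t)·(-2,-1) + sin(2t)·(1,0)), X_2 = e^(-t)(sin(2t)·(-2,-1) - cos(2t)·(1,0)).
General solution: C_1X_1 + C_2X_2.

u(t) = C_1e^(-t)sin(2t) - 2C_1e^(-t)cos(2t) - 2C_2e^(-t)sin(2t) - C_2e^(-t)cos(2t), v(t) = -C_1e^(-t)cos(2t) - C_2e^(-t)sin(2t)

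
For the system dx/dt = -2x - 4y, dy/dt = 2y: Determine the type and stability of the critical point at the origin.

saddle

A = [[-2,-4],[0,2]]; det(A-λI) = λ^2 - 4.
λ = 2, -2: opposite signs.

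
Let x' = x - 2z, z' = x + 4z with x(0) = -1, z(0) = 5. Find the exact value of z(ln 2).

A = [[1,-2],[1,4]]; eigenvalues λ = 3, 2.
Eigenvectors: (-1,1) for λ=3, (-2,1) for λ=2.
From the initial condition, c_1 = 9, c_2 = -4.
z(ln 2) = (9)(2^3)(1) + (-4)(2^2)(1) = 56.

56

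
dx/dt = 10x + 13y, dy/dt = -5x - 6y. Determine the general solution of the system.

x(t) = -2c_1e^(2t)sin(t) + 3c_1e^(2t)cos(t) + 3c_2e^(2t)sin(t) + 2c_2e^(2t)cos(t), y(t) = c_1e^(2t)sin(t) - 2c_1e^(2t)cos(t) - 2c_2e^(2t)sin(t) - c_2e^(2t)cos(t)

Coefficient matrix A = [[10, 13], [-5, -6]].
Characteristic polynomial det(A - λI) = λ^2 - 4λ + 5 = 0.
Eigenvalues λ = 2 ± i (complex conjugate pair).
For λ=2+i: an eigenvector is (3,-2) - i(-2,1) = (3 + 2i, -2 - i).
A real fundamental pair from Re and Im of e^((2+i)t)v: X_1 = e^(2t)(cos(t)·(3,-2) + sin(t)·(-2,1)), X_2 = e^(2t)(sin(t)·(3,-2) - cos(t)·(-2,1)).
General solution: c_1X_1 + c_2X_2.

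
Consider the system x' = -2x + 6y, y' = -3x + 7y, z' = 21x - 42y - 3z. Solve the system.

Coefficient matrix A = [[-2, 6, 0], [-3, 7, 0], [21, -42, -3]].
det(A - λI) = 0 gives eigenvalues λ = 1, 4, -3.
For λ=1: eigenvector (2,1,0).
For λ=4: eigenvector (1,1,-3).
For λ=-3: eigenvector (0,0,1).
General solution: K_1e^(t)(2,1,0) + K_2e^(4t)(1,1,-3) + K_3e^(-3t)(0,0,1).

x(t) = 2K_1e^(t) + K_2e^(4t), y(t) = K_1e^(t) + K_2e^(4t), z(t) = -3K_2e^(4t) + K_3e^(-3t)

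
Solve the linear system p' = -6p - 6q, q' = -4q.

Coefficient matrix A = [[-6, -6], [0, -4]].
Characteristic polynomial det(A - λI) = λ^2 + 10λ + 24 = 0.
Eigenvalues λ = -4, -6.
For λ=-4: (A-λI) row 1 is [-2, -6], so an eigenvector is (-3, 1).
For λ=-6: (A-λI) row 1 is [0, -6], so an eigenvector is (-1, 0).
General solution: C_1e^(-4t)(-3,1) + C_2e^(-6t)(-1,0).

p(t) = -3C_1e^(-4t) - C_2e^(-6t), q(t) = C_1e^(-4t)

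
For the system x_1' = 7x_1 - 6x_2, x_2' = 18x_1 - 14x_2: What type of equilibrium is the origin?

A = [[7,-6],[18,-14]]; det(A-λI) = λ^2 + 7λ + 10.
λ = -5, -2: both negative.

stable node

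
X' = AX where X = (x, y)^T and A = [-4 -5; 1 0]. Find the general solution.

Coefficient matrix A = [[-4, -5], [1, 0]].
Characteristic polynomial det(A - λI) = λ^2 + 4λ + 5 = 0.
Eigenvalues λ = -2 ± i (complex conjugate pair).
For λ=-2+i: an eigenvector is (-2,1) - i(-1,0) = (-2 + i, 1).
A real fundamental pair from Re and Im of e^((-2+i)t)v: X_1 = e^(-2t)(cos(t)·(-2,1) + sin(t)·(-1,0)), X_2 = e^(-2t)(sin(t)·(-2,1) - cos(t)·(-1,0)).
General solution: c_1X_1 + c_2X_2.

x(t) = -c_1e^(-2t)sin(t) - 2c_1e^(-2t)cos(t) - 2c_2e^(-2t)sin(t) + c_2e^(-2t)cos(t), y(t) = c_1e^(-2t)cos(t) + c_2e^(-2t)sin(t)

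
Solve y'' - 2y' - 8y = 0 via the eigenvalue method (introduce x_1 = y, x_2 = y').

Let x_1 = y, x_2 = y'. Then x_1' = x_2 and x_2' = 8x_1 + 2x_2.
A = [[0,1],[8,2]]; det(A-λI) = λ^2 - 2λ - 8.
Eigenvalues λ = -2, 4 with eigenvectors (1,-2), (1,4).

y(t) = c_1e^(-2t) + c_2e^(4t)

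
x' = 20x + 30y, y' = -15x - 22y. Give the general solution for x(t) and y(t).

Coefficient matrix A = [[20, 30], [-15, -22]].
Characteristic polynomial det(A - λI) = λ^2 + 2λ + 10 = 0.
Eigenvalues λ = -1 ± 3i (complex conjugate pair).
For λ=-1+3i: an eigenvector is (1,-1) - i(-3,2) = (1 + 3i, -1 - 2i).
A real fundamental pair from Re and Im of e^((-1+3i)t)v: X_1 = e^(-t)(cos(3t)·(1,-1) + sin(3t)·(-3,2)), X_2 = e^(-t)(sin(3t)·(1,-1) - cos(3t)·(-3,2)).
General solution: K_1X_1 + K_2X_2.

x(t) = -3K_1e^(-t)sin(3t) + K_1e^(-t)cos(3t) + K_2e^(-t)sin(3t) + 3K_2e^(-t)cos(3t), y(t) = 2K_1e^(-t)sin(3t) - K_1e^(-t)cos(3t) - K_2e^(-t)sin(3t) - 2K_2e^(-t)cos(3t)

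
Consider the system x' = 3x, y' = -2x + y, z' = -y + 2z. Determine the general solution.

Coefficient matrix A = [[3, 0, 0], [-2, 1, 0], [0, -1, 2]].
det(A - λI) = 0 gives eigenvalues λ = 1, 2, 3.
For λ=1: eigenvector (0,1,1).
For λ=2: eigenvector (0,0,1).
For λ=3: eigenvector (-1,1,-1).
General solution: c_1e^(t)(0,1,1) + c_2e^(2t)(0,0,1) + c_3e^(3t)(-1,1,-1).

x(t) = -c_3e^(3t), y(t) = c_1e^(t) + c_3e^(3t), z(t) = c_1e^(t) + c_2e^(2t) - c_3e^(3t)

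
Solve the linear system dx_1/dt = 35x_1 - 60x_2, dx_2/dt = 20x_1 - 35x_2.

x_1(t) = 2c_1e^(5t) + 3c_2e^(-5t), x_2(t) = c_1e^(5t) + 2c_2e^(-5t)

Coefficient matrix A = [[35, -60], [20, -35]].
Characteristic polynomial det(A - λI) = λ^2 - 25 = 0.
Eigenvalues λ = 5, -5.
For λ=5: (A-λI) row 1 is [30, -60], so an eigenvector is (2, 1).
For λ=-5: (A-λI) row 1 is [40, -60], so an eigenvector is (3, 2).
General solution: c_1e^(5t)(2,1) + c_2e^(-5t)(3,2).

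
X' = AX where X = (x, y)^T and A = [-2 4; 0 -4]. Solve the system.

Coefficient matrix A = [[-2, 4], [0, -4]].
Characteristic polynomial det(A - λI) = λ^2 + 6λ + 8 = 0.
Eigenvalues λ = -2, -4.
For λ=-2: (A-λI) row 1 is [0, 4], so an eigenvector is (1, 0).
For λ=-4: (A-λI) row 1 is [2, 4], so an eigenvector is (-2, 1).
General solution: K_1e^(-2t)(1,0) + K_2e^(-4t)(-2,1).

x(t) = K_1e^(-2t) - 2K_2e^(-4t), y(t) = K_2e^(-4t)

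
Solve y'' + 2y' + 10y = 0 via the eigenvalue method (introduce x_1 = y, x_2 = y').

Let x_1 = y, x_2 = y'. Then x_1' = x_2 and x_2' = -10x_1 - 2x_2.
A = [[0,1],[-10,-2]]; det(A-λI) = λ^2 + 2λ + 10.
Eigenvalues λ = -1 ± 3i.

y(t) = K_1e^(-t)cos(3t) + K_2e^(-t)sin(3t)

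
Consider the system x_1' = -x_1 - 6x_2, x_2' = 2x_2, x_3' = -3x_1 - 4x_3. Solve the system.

Coefficient matrix A = [[-1, -6, 0], [0, 2, 0], [-3, 0, -4]].
det(A - λI) = 0 gives eigenvalues λ = -1, 2, -4.
For λ=-1: eigenvector (1,0,-1).
For λ=2: eigenvector (-2,1,1).
For λ=-4: eigenvector (0,0,1).
General solution: K_1e^(-t)(1,0,-1) + K_2e^(2t)(-2,1,1) + K_3e^(-4t)(0,0,1).

x_1(t) = K_1e^(-t) - 2K_2e^(2t), x_2(t) = K_2e^(2t), x_3(t) = -K_1e^(-t) + K_2e^(2t) + K_3e^(-4t)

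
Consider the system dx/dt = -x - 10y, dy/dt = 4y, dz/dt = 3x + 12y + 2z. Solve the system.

Coefficient matrix A = [[-1, -10, 0], [0, 4, 0], [3, 12, 2]].
det(A - λI) = 0 gives eigenvalues λ = -1, 4, 2.
For λ=-1: eigenvector (1,0,-1).
For λ=4: eigenvector (-2,1,3).
For λ=2: eigenvector (0,0,1).
General solution: c_1e^(-t)(1,0,-1) + c_2e^(4t)(-2,1,3) + c_3e^(2t)(0,0,1).

x(t) = c_1e^(-t) - 2c_2e^(4t), y(t) = c_2e^(4t), z(t) = -c_1e^(-t) + 3c_2e^(4t) + c_3e^(2t)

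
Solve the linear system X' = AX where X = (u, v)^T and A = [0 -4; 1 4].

Coefficient matrix A = [[0, -4], [1, 4]].
Characteristic polynomial det(A - λI) = λ^2 - 4λ + 4 = 0.
Single eigenvalue λ = 2 with algebraic multiplicity 2.
Eigenvector v = (2,-1); generalized eigenvector w with (A-λI)w=v is (-3,1).
General solution: e^(2t)[K_1·v + K_2·(t·v + w)].

u(t) = 2K_1e^(2t) + 2K_2te^(2t) - 3K_2e^(2t), v(t) = -K_1e^(2t) - K_2te^(2t) + K_2e^(2t)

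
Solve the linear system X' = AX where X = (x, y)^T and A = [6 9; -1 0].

Coefficient matrix A = [[6, 9], [-1, 0]].
Characteristic polynomial det(A - λI) = λ^2 - 6λ + 9 = 0.
Single eigenvalue λ = 3 with algebraic multiplicity 2.
Eigenvector v = (3,-1); generalized eigenvector w with (A-λI)w=v is (1,0).
General solution: e^(3t)[K_1·v + K_2·(t·v + w)].

x(t) = 3K_1e^(3t) + 3K_2te^(3t) + K_2e^(3t), y(t) = -K_1e^(3t) - K_2te^(3t)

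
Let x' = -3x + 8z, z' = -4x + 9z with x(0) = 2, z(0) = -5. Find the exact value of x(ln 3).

A = [[-3,8],[-4,9]]; eigenvalues λ = 5, 1.
Eigenvectors: (-1,-1) for λ=5, (2,1) for λ=1.
From the initial condition, c_1 = 12, c_2 = 7.
x(ln 3) = (12)(3^5)(-1) + (7)(3^1)(2) = -2874.

-2874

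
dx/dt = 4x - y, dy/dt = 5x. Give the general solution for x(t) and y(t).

x(t) = c_1e^(2t)sin(t) - c_2e^(2t)cos(t), y(t) = 2c_1e^(2t)sin(t) - c_1e^(2t)cos(t) - c_2e^(2t)sin(t) - 2c_2e^(2t)cos(t)

Coefficient matrix A = [[4, -1], [5, 0]].
Characteristic polynomial det(A - λI) = λ^2 - 4λ + 5 = 0.
Eigenvalues λ = 2 ± i (complex conjugate pair).
For λ=2+i: an eigenvector is (0,-1) - i(1,2) = (0 - i, -1 - 2i).
A real fundamental pair from Re and Im of e^((2+i)t)v: X_1 = e^(2t)(cos(t)·(0,-1) + sin(t)·(1,2)), X_2 = e^(2t)(sin(t)·(0,-1) - cos(t)·(1,2)).
General solution: c_1X_1 + c_2X_2.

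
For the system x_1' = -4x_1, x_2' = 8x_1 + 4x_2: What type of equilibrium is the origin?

A = [[-4,0],[8,4]]; det(A-λI) = λ^2 - 16.
λ = 4, -4: opposite signs.

saddle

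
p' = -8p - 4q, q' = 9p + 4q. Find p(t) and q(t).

p(t) = 2K_1e^(-2t) + 2K_2te^(-2t) + K_2e^(-2t), q(t) = -3K_1e^(-2t) - 3K_2te^(-2t) - 2K_2e^(-2t)

Coefficient matrix A = [[-8, -4], [9, 4]].
Characteristic polynomial det(A - λI) = λ^2 + 4λ + 4 = 0.
Single eigenvalue λ = -2 with algebraic multiplicity 2.
Eigenvector v = (2,-3); generalized eigenvector w with (A-λI)w=v is (1,-2).
General solution: e^(-2t)[K_1·v + K_2·(t·v + w)].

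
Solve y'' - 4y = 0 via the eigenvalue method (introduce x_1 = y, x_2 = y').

Let x_1 = y, x_2 = y'. Then x_1' = x_2 and x_2' = 4x_1.
A = [[0,1],[4,0]]; det(A-λI) = λ^2 - 4.
Eigenvalues λ = -2, 2 with eigenvectors (1,-2), (1,2).

y(t) = C_1e^(-2t) + C_2e^(2t)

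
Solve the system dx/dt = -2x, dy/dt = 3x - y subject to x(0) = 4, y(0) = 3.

Coefficient matrix A = [[-2, 0], [3, -1]].
Characteristic polynomial det(A - λI) = λ^2 + 3λ + 2 = 0.
Eigenvalues λ = -2, -1.
For λ=-2: (A-λI) row 2 is [3, 1], so an eigenvector is (-1, 3).
For λ=-1: (A-λI) row 1 is [-1, 0], so an eigenvector is (0, -1).
General solution: c_1e^(-2t)(-1,3) + c_2e^(-t)(0,-1).
Applying x(0)=4, y(0)=3 gives c_1=-4, c_2=-15.

x(t) = 4e^(-2t), y(t) = 15e^(-t) - 12e^(-2t)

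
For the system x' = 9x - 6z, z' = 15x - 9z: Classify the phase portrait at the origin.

center

A = [[9,-6],[15,-9]]; det(A-λI) = λ^2 + 9.
λ = 0 ± 3i: zero real part.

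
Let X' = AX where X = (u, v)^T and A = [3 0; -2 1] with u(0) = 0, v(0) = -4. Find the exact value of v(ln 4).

-16

A = [[3,0],[-2,1]]; eigenvalues λ = 3, 1.
Eigenvectors: (-1,1) for λ=3, (0,1) for λ=1.
From the initial condition, c_1 = 0, c_2 = -4.
v(ln 4) = (0)(4^3)(1) + (-4)(4^1)(1) = -16.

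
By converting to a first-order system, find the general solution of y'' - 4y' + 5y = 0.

Let x_1 = y, x_2 = y'. Then x_1' = x_2 and x_2' = -5x_1 + 4x_2.
A = [[0,1],[-5,4]]; det(A-λI) = λ^2 - 4λ + 5.
Eigenvalues λ = 2 ± i.

y(t) = c_1e^(2t)cos(t) + c_2e^(2t)sin(t)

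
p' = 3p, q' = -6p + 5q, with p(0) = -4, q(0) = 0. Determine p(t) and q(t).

p(t) = -4e^(3t), q(t) = 12e^(5t) - 12e^(3t)

Coefficient matrix A = [[3, 0], [-6, 5]].
Characteristic polynomial det(A - λI) = λ^2 - 8λ + 15 = 0.
Eigenvalues λ = 3, 5.
For λ=3: (A-λI) row 2 is [-6, 2], so an eigenvector is (1, 3).
For λ=5: (A-λI) row 1 is [-2, 0], so an eigenvector is (0, -1).
General solution: C_1e^(3t)(1,3) + C_2e^(5t)(0,-1).
Applying p(0)=-4, q(0)=0 gives C_1=-4, C_2=-12.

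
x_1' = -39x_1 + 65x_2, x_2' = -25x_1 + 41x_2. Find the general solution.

Coefficient matrix A = [[-39, 65], [-25, 41]].
Characteristic polynomial det(A - λI) = λ^2 - 2λ + 26 = 0.
Eigenvalues λ = 1 ± 5i (complex conjugate pair).
For λ=1+5i: an eigenvector is (2,1) - i(-3,-2) = (2 + 3i, 1 + 2i).
A real fundamental pair from Re and Im of e^((1+5i)t)v: X_1 = e^(t)(cos(5t)·(2,1) + sin(5t)·(-3,-2)), X_2 = e^(t)(sin(5t)·(2,1) - cos(5t)·(-3,-2)).
General solution: K_1X_1 + K_2X_2.

x_1(t) = -3K_1e^(t)sin(5t) + 2K_1e^(t)cos(5t) + 2K_2e^(t)sin(5t) + 3K_2e^(t)cos(5t), x_2(t) = -2K_1e^(t)sin(5t) + K_1e^(t)cos(5t) + K_2e^(t)sin(5t) + 2K_2e^(t)cos(5t)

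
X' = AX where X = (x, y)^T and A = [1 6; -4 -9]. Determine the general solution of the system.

Coefficient matrix A = [[1, 6], [-4, -9]].
Characteristic polynomial det(A - λI) = λ^2 + 8λ + 15 = 0.
Eigenvalues λ = -5, -3.
For λ=-5: (A-λI) row 1 is [6, 6], so an eigenvector is (-1, 1).
For λ=-3: (A-λI) row 1 is [4, 6], so an eigenvector is (-3, 2).
General solution: c_1e^(-5t)(-1,1) + c_2e^(-3t)(-3,2).

x(t) = -c_1e^(-5t) - 3c_2e^(-3t), y(t) = c_1e^(-5t) + 2c_2e^(-3t)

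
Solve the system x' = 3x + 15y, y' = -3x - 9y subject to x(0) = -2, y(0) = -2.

Coefficient matrix A = [[3, 15], [-3, -9]].
Characteristic polynomial det(A - λI) = λ^2 + 6λ + 18 = 0.
Eigenvalues λ = -3 ± 3i (complex conjugate pair).
For λ=-3+3i: an eigenvector is (2,-1) - i(-1,0) = (2 + i, -1).
A real fundamental pair from Re and Im of e^((-3+3i)t)v: X_1 = e^(-3t)(cos(3t)·(2,-1) + sin(3t)·(-1,0)), X_2 = e^(-3t)(sin(3t)·(2,-1) - cos(3t)·(-1,0)).
General solution: C_1X_1 + C_2X_2.
Applying x(0)=-2, y(0)=-2 gives C_1=2, C_2=-6.

x(t) = -14e^(-3t)sin(3t) - 2e^(-3t)cos(3t), y(t) = 6e^(-3t)sin(3t) - 2e^(-3t)cos(3t)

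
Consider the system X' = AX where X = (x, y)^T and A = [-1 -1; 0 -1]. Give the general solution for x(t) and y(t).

x(t) = c_1e^(-t) + c_2te^(-t) - 2c_2e^(-t), y(t) = -c_2e^(-t)

Coefficient matrix A = [[-1, -1], [0, -1]].
Characteristic polynomial det(A - λI) = λ^2 + 2λ + 1 = 0.
Single eigenvalue λ = -1 with algebraic multiplicity 2.
Eigenvector v = (1,0); generalized eigenvector w with (A-λI)w=v is (-2,-1).
General solution: e^(-t)[c_1·v + c_2·(t·v + w)].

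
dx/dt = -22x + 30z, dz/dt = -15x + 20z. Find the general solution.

Coefficient matrix A = [[-22, 30], [-15, 20]].
Characteristic polynomial det(A - λI) = λ^2 + 2λ + 10 = 0.
Eigenvalues λ = -1 ± 3i (complex conjugate pair).
For λ=-1+3i: an eigenvector is (-1,-1) - i(-3,-2) = (-1 + 3i, -1 + 2i).
A real fundamental pair from Re and Im of e^((-1+3i)t)v: X_1 = e^(-t)(cos(3t)·(-1,-1) + sin(3t)·(-3,-2)), X_2 = e^(-t)(sin(3t)·(-1,-1) - cos(3t)·(-3,-2)).
General solution: C_1X_1 + C_2X_2.

x(t) = -3C_1e^(-t)sin(3t) - C_1e^(-t)cos(3t) - C_2e^(-t)sin(3t) + 3C_2e^(-t)cos(3t), z(t) = -2C_1e^(-t)sin(3t) - C_1e^(-t)cos(3t) - C_2e^(-t)sin(3t) + 2C_2e^(-t)cos(3t)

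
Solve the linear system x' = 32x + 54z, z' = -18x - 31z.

x(t) = -3C_1e^(-4t) + 2C_2e^(5t), z(t) = 2C_1e^(-4t) - C_2e^(5t)

Coefficient matrix A = [[32, 54], [-18, -31]].
Characteristic polynomial det(A - λI) = λ^2 - λ - 20 = 0.
Eigenvalues λ = -4, 5.
For λ=-4: (A-λI) row 1 is [36, 54], so an eigenvector is (-3, 2).
For λ=5: (A-λI) row 1 is [27, 54], so an eigenvector is (2, -1).
General solution: C_1e^(-4t)(-3,2) + C_2e^(5t)(2,-1).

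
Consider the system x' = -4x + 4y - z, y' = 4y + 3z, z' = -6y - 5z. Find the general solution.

Coefficient matrix A = [[-4, 4, -1], [0, 4, 3], [0, -6, -5]].
det(A - λI) = 0 gives eigenvalues λ = -4, 1, -2.
For λ=-4: eigenvector (1,0,0).
For λ=1: eigenvector (1,1,-1).
For λ=-2: eigenvector (-3,-1,2).
General solution: K_1e^(-4t)(1,0,0) + K_2e^(t)(1,1,-1) + K_3e^(-2t)(-3,-1,2).

x(t) = K_1e^(-4t) + K_2e^(t) - 3K_3e^(-2t), y(t) = K_2e^(t) - K_3e^(-2t), z(t) = -K_2e^(t) + 2K_3e^(-2t)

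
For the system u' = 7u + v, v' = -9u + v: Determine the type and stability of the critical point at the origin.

unstable improper node

A = [[7,1],[-9,1]]; det(A-λI) = λ^2 - 8λ + 16.
repeated λ = 4 with a single eigenvector.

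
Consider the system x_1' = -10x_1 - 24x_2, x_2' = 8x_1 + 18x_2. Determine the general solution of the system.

Coefficient matrix A = [[-10, -24], [8, 18]].
Characteristic polynomial det(A - λI) = λ^2 - 8λ + 12 = 0.
Eigenvalues λ = 2, 6.
For λ=2: (A-λI) row 1 is [-12, -24], so an eigenvector is (2, -1).
For λ=6: (A-λI) row 1 is [-16, -24], so an eigenvector is (3, -2).
General solution: c_1e^(2t)(2,-1) + c_2e^(6t)(3,-2).

x_1(t) = 2c_1e^(2t) + 3c_2e^(6t), x_2(t) = -c_1e^(2t) - 2c_2e^(6t)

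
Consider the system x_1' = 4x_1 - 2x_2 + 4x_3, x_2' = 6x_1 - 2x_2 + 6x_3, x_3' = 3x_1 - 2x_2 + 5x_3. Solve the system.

Coefficient matrix A = [[4, -2, 4], [6, -2, 6], [3, -2, 5]].
det(A - λI) = 0 gives eigenvalues λ = 1, 2, 4.
For λ=1: eigenvector (0,2,1).
For λ=2: eigenvector (1,3,1).
For λ=4: eigenvector (1,2,1).
General solution: C_1e^(t)(0,2,1) + C_2e^(2t)(1,3,1) + C_3e^(4t)(1,2,1).

x_1(t) = C_2e^(2t) + C_3e^(4t), x_2(t) = 2C_1e^(t) + 3C_2e^(2t) + 2C_3e^(4t), x_3(t) = C_1e^(t) + C_2e^(2t) + C_3e^(4t)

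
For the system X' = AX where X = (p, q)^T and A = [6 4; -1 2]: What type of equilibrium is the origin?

unstable improper node

A = [[6,4],[-1,2]]; det(A-λI) = λ^2 - 8λ + 16.
repeated λ = 4 with a single eigenvector.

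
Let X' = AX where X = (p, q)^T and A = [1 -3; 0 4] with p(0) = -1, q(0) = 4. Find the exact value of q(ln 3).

324

A = [[1,-3],[0,4]]; eigenvalues λ = 4, 1.
Eigenvectors: (1,-1) for λ=4, (1,0) for λ=1.
From the initial condition, c_1 = -4, c_2 = 3.
q(ln 3) = (-4)(3^4)(-1) + (3)(3^1)(0) = 324.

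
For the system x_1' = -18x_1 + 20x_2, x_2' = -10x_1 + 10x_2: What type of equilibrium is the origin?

A = [[-18,20],[-10,10]]; det(A-λI) = λ^2 + 8λ + 20.
λ = -4 ± 2i: negative real part.

stable spiral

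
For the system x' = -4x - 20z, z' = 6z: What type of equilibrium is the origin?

A = [[-4,-20],[0,6]]; det(A-λI) = λ^2 - 2λ - 24.
λ = 6, -4: opposite signs.

saddle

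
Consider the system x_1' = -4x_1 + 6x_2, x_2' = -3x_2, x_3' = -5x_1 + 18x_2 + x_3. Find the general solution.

Coefficient matrix A = [[-4, 6, 0], [0, -3, 0], [-5, 18, 1]].
det(A - λI) = 0 gives eigenvalues λ = 1, -3, -4.
For λ=1: eigenvector (0,0,-1).
For λ=-3: eigenvector (6,1,3).
For λ=-4: eigenvector (1,0,1).
General solution: K_1e^(t)(0,0,-1) + K_2e^(-3t)(6,1,3) + K_3e^(-4t)(1,0,1).

x_1(t) = 6K_2e^(-3t) + K_3e^(-4t), x_2(t) = K_2e^(-3t), x_3(t) = -K_1e^(t) + 3K_2e^(-3t) + K_3e^(-4t)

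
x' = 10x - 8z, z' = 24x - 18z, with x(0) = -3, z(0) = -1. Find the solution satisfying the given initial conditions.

x(t) = -10e^(-2t) + 7e^(-6t), z(t) = -15e^(-2t) + 14e^(-6t)

Coefficient matrix A = [[10, -8], [24, -18]].
Characteristic polynomial det(A - λI) = λ^2 + 8λ + 12 = 0.
Eigenvalues λ = -6, -2.
For λ=-6: (A-λI) row 1 is [16, -8], so an eigenvector is (-1, -2).
For λ=-2: (A-λI) row 1 is [12, -8], so an eigenvector is (2, 3).
General solution: c_1e^(-6t)(-1,-2) + c_2e^(-2t)(2,3).
Applying x(0)=-3, z(0)=-1 gives c_1=-7, c_2=-5.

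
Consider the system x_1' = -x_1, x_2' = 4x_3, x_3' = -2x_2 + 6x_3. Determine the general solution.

Coefficient matrix A = [[-1, 0, 0], [0, 0, 4], [0, -2, 6]].
det(A - λI) = 0 gives eigenvalues λ = -1, 4, 2.
For λ=-1: eigenvector (1,0,0).
For λ=4: eigenvector (0,1,1).
For λ=2: eigenvector (0,2,1).
General solution: C_1e^(-t)(1,0,0) + C_2e^(4t)(0,1,1) + C_3e^(2t)(0,2,1).

x_1(t) = C_1e^(-t), x_2(t) = C_2e^(4t) + 2C_3e^(2t), x_3(t) = C_2e^(4t) + C_3e^(2t)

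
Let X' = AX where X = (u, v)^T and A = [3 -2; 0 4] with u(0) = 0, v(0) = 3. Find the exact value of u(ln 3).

-324

A = [[3,-2],[0,4]]; eigenvalues λ = 4, 3.
Eigenvectors: (-2,1) for λ=4, (1,0) for λ=3.
From the initial condition, c_1 = 3, c_2 = 6.
u(ln 3) = (3)(3^4)(-2) + (6)(3^3)(1) = -324.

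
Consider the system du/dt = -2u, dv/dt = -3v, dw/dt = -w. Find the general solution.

Coefficient matrix A = [[-2, 0, 0], [0, -3, 0], [0, 0, -1]].
det(A - λI) = 0 gives eigenvalues λ = -3, -2, -1.
For λ=-3: eigenvector (0,-1,0).
For λ=-2: eigenvector (1,0,0).
For λ=-1: eigenvector (0,0,1).
General solution: K_1e^(-3t)(0,-1,0) + K_2e^(-2t)(1,0,0) + K_3e^(-t)(0,0,1).

u(t) = K_2e^(-2t), v(t) = -K_1e^(-3t), w(t) = K_3e^(-t)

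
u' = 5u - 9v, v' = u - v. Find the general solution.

u(t) = -3K_1e^(2t) - 3K_2te^(2t) + 2K_2e^(2t), v(t) = -K_1e^(2t) - K_2te^(2t) + K_2e^(2t)

Coefficient matrix A = [[5, -9], [1, -1]].
Characteristic polynomial det(A - λI) = λ^2 - 4λ + 4 = 0.
Single eigenvalue λ = 2 with algebraic multiplicity 2.
Eigenvector v = (-3,-1); generalized eigenvector w with (A-λI)w=v is (2,1).
General solution: e^(2t)[K_1·v + K_2·(t·v + w)].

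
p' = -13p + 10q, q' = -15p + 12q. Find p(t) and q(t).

Coefficient matrix A = [[-13, 10], [-15, 12]].
Characteristic polynomial det(A - λI) = λ^2 + λ - 6 = 0.
Eigenvalues λ = -3, 2.
For λ=-3: (A-λI) row 1 is [-10, 10], so an eigenvector is (-1, -1).
For λ=2: (A-λI) row 1 is [-15, 10], so an eigenvector is (-2, -3).
General solution: K_1e^(-3t)(-1,-1) + K_2e^(2t)(-2,-3).

p(t) = -K_1e^(-3t) - 2K_2e^(2t), q(t) = -K_1e^(-3t) - 3K_2e^(2t)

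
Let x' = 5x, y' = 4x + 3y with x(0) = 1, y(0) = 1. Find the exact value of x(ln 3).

A = [[5,0],[4,3]]; eigenvalues λ = 5, 3.
Eigenvectors: (1,2) for λ=5, (0,1) for λ=3.
From the initial condition, c_1 = 1, c_2 = -1.
x(ln 3) = (1)(3^5)(1) + (-1)(3^3)(0) = 243.

243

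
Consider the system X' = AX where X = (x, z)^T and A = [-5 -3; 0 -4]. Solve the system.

x(t) = -3c_1e^(-4t) + c_2e^(-5t), z(t) = c_1e^(-4t)

Coefficient matrix A = [[-5, -3], [0, -4]].
Characteristic polynomial det(A - λI) = λ^2 + 9λ + 20 = 0.
Eigenvalues λ = -4, -5.
For λ=-4: (A-λI) row 1 is [-1, -3], so an eigenvector is (-3, 1).
For λ=-5: (A-λI) row 1 is [0, -3], so an eigenvector is (1, 0).
General solution: c_1e^(-4t)(-3,1) + c_2e^(-5t)(1,0).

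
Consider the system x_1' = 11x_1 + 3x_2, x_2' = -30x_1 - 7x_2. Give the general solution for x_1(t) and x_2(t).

Coefficient matrix A = [[11, 3], [-30, -7]].
Characteristic polynomial det(A - λI) = λ^2 - 4λ + 13 = 0.
Eigenvalues λ = 2 ± 3i (complex conjugate pair).
For λ=2+3i: an eigenvector is (0,1) - i(1,-3) = (0 - i, 1 + 3i).
A real fundamental pair from Re and Im of e^((2+3i)t)v: X_1 = e^(2t)(cos(3t)·(0,1) + sin(3t)·(1,-3)), X_2 = e^(2t)(sin(3t)·(0,1) - cos(3t)·(1,-3)).
General solution: c_1X_1 + c_2X_2.

x_1(t) = c_1e^(2t)sin(3t) - c_2e^(2t)cos(3t), x_2(t) = -3c_1e^(2t)sin(3t) + c_1e^(2t)cos(3t) + c_2e^(2t)sin(3t) + 3c_2e^(2t)cos(3t)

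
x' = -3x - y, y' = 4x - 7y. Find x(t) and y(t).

x(t) = -K_1e^(-5t) - K_2te^(-5t), y(t) = -2K_1e^(-5t) - 2K_2te^(-5t) + K_2e^(-5t)

Coefficient matrix A = [[-3, -1], [4, -7]].
Characteristic polynomial det(A - λI) = λ^2 + 10λ + 25 = 0.
Single eigenvalue λ = -5 with algebraic multiplicity 2.
Eigenvector v = (-1,-2); generalized eigenvector w with (A-λI)w=v is (0,1).
General solution: e^(-5t)[K_1·v + K_2·(t·v + w)].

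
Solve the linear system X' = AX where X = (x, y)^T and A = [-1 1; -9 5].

x(t) = -C_1e^(2t) - C_2te^(2t) + C_2e^(2t), y(t) = -3C_1e^(2t) - 3C_2te^(2t) + 2C_2e^(2t)

Coefficient matrix A = [[-1, 1], [-9, 5]].
Characteristic polynomial det(A - λI) = λ^2 - 4λ + 4 = 0.
Single eigenvalue λ = 2 with algebraic multiplicity 2.
Eigenvector v = (-1,-3); generalized eigenvector w with (A-λI)w=v is (1,2).
General solution: e^(2t)[C_1·v + C_2·(t·v + w)].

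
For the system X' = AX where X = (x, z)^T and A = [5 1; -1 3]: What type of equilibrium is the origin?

unstable improper node

A = [[5,1],[-1,3]]; det(A-λI) = λ^2 - 8λ + 16.
repeated λ = 4 with a single eigenvector.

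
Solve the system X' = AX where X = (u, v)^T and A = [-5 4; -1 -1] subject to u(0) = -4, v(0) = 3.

u(t) = 20te^(-3t) - 4e^(-3t), v(t) = 10te^(-3t) + 3e^(-3t)

Coefficient matrix A = [[-5, 4], [-1, -1]].
Characteristic polynomial det(A - λI) = λ^2 + 6λ + 9 = 0.
Single eigenvalue λ = -3 with algebraic multiplicity 2.
Eigenvector v = (-2,-1); generalized eigenvector w with (A-λI)w=v is (1,0).
General solution: e^(-3t)[C_1·v + C_2·(t·v + w)].
Applying u(0)=-4, v(0)=3 gives C_1=-3, C_2=-10.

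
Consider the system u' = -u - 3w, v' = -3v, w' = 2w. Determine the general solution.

Coefficient matrix A = [[-1, 0, -3], [0, -3, 0], [0, 0, 2]].
det(A - λI) = 0 gives eigenvalues λ = -1, -3, 2.
For λ=-1: eigenvector (1,0,0).
For λ=-3: eigenvector (0,1,0).
For λ=2: eigenvector (-1,0,1).
General solution: c_1e^(-t)(1,0,0) + c_2e^(-3t)(0,1,0) + c_3e^(2t)(-1,0,1).

u(t) = c_1e^(-t) - c_3e^(2t), v(t) = c_2e^(-3t), w(t) = c_3e^(2t)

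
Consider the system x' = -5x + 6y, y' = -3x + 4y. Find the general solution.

Coefficient matrix A = [[-5, 6], [-3, 4]].
Characteristic polynomial det(A - λI) = λ^2 + λ - 2 = 0.
Eigenvalues λ = 1, -2.
For λ=1: (A-λI) row 1 is [-6, 6], so an eigenvector is (-1, -1).
For λ=-2: (A-λI) row 1 is [-3, 6], so an eigenvector is (2, 1).
General solution: C_1e^(t)(-1,-1) + C_2e^(-2t)(2,1).

x(t) = -C_1e^(t) + 2C_2e^(-2t), y(t) = -C_1e^(t) + C_2e^(-2t)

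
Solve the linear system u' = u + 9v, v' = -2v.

Coefficient matrix A = [[1, 9], [0, -2]].
Characteristic polynomial det(A - λI) = λ^2 + λ - 2 = 0.
Eigenvalues λ = -2, 1.
For λ=-2: (A-λI) row 1 is [3, 9], so an eigenvector is (3, -1).
For λ=1: (A-λI) row 1 is [0, 9], so an eigenvector is (-1, 0).
General solution: K_1e^(-2t)(3,-1) + K_2e^(t)(-1,0).

u(t) = 3K_1e^(-2t) - K_2e^(t), v(t) = -K_1e^(-2t)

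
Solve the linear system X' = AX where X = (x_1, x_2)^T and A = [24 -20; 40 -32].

x_1(t) = C_1e^(-4t)sin(4t) - 2C_1e^(-4t)cos(4t) - 2C_2e^(-4t)sin(4t) - C_2e^(-4t)cos(4t), x_2(t) = C_1e^(-4t)sin(4t) - 3C_1e^(-4t)cos(4t) - 3C_2e^(-4t)sin(4t) - C_2e^(-4t)cos(4t)

Coefficient matrix A = [[24, -20], [40, -32]].
Characteristic polynomial det(A - λI) = λ^2 + 8λ + 32 = 0.
Eigenvalues λ = -4 ± 4i (complex conjugate pair).
For λ=-4+4i: an eigenvector is (-2,-3) - i(1,1) = (-2 - i, -3 - i).
A real fundamental pair from Re and Im of e^((-4+4i)t)v: X_1 = e^(-4t)(cos(4t)·(-2,-3) + sin(4t)·(1,1)), X_2 = e^(-4t)(sin(4t)·(-2,-3) - cos(4t)·(1,1)).
General solution: C_1X_1 + C_2X_2.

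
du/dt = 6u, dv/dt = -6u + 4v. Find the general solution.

u(t) = -c_1e^(6t), v(t) = 3c_1e^(6t) - c_2e^(4t)

Coefficient matrix A = [[6, 0], [-6, 4]].
Characteristic polynomial det(A - λI) = λ^2 - 10λ + 24 = 0.
Eigenvalues λ = 6, 4.
For λ=6: (A-λI) row 2 is [-6, -2], so an eigenvector is (-1, 3).
For λ=4: (A-λI) row 1 is [2, 0], so an eigenvector is (0, -1).
General solution: c_1e^(6t)(-1,3) + c_2e^(4t)(0,-1).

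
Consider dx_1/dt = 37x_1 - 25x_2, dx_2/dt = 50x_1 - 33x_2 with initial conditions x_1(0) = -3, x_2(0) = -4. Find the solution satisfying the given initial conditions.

x_1(t) = -e^(2t)sin(5t) - 3e^(2t)cos(5t), x_2(t) = -2e^(2t)sin(5t) - 4e^(2t)cos(5t)

Coefficient matrix A = [[37, -25], [50, -33]].
Characteristic polynomial det(A - λI) = λ^2 - 4λ + 29 = 0.
Eigenvalues λ = 2 ± 5i (complex conjugate pair).
For λ=2+5i: an eigenvector is (-1,-1) - i(-2,-3) = (-1 + 2i, -1 + 3i).
A real fundamental pair from Re and Im of e^((2+5i)t)v: X_1 = e^(2t)(cos(5t)·(-1,-1) + sin(5t)·(-2,-3)), X_2 = e^(2t)(sin(5t)·(-1,-1) - cos(5t)·(-2,-3)).
General solution: c_1X_1 + c_2X_2.
Applying x_1(0)=-3, x_2(0)=-4 gives c_1=1, c_2=-1.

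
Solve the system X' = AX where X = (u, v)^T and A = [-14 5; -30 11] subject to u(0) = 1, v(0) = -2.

u(t) = -4e^(t) + 5e^(-4t), v(t) = -12e^(t) + 10e^(-4t)

Coefficient matrix A = [[-14, 5], [-30, 11]].
Characteristic polynomial det(A - λI) = λ^2 + 3λ - 4 = 0.
Eigenvalues λ = 1, -4.
For λ=1: (A-λI) row 1 is [-15, 5], so an eigenvector is (-1, -3).
For λ=-4: (A-λI) row 1 is [-10, 5], so an eigenvector is (1, 2).
General solution: c_1e^(t)(-1,-3) + c_2e^(-4t)(1,2).
Applying u(0)=1, v(0)=-2 gives c_1=4, c_2=5.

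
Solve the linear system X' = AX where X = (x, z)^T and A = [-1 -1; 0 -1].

Coefficient matrix A = [[-1, -1], [0, -1]].
Characteristic polynomial det(A - λI) = λ^2 + 2λ + 1 = 0.
Single eigenvalue λ = -1 with algebraic multiplicity 2.
Eigenvector v = (1,0); generalized eigenvector w with (A-λI)w=v is (-1,-1).
General solution: e^(-t)[C_1·v + C_2·(t·v + w)].

x(t) = C_1e^(-t) + C_2te^(-t) - C_2e^(-t), z(t) = -C_2e^(-t)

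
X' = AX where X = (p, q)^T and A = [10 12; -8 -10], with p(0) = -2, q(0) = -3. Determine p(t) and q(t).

Coefficient matrix A = [[10, 12], [-8, -10]].
Characteristic polynomial det(A - λI) = λ^2 - 4 = 0.
Eigenvalues λ = 2, -2.
For λ=2: (A-λI) row 1 is [8, 12], so an eigenvector is (3, -2).
For λ=-2: (A-λI) row 1 is [12, 12], so an eigenvector is (1, -1).
General solution: c_1e^(2t)(3,-2) + c_2e^(-2t)(1,-1).
Applying p(0)=-2, q(0)=-3 gives c_1=-5, c_2=13.

p(t) = -15e^(2t) + 13e^(-2t), q(t) = 10e^(2t) - 13e^(-2t)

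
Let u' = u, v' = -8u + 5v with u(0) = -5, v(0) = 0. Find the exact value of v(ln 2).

A = [[1,0],[-8,5]]; eigenvalues λ = 1, 5.
Eigenvectors: (1,2) for λ=1, (0,1) for λ=5.
From the initial condition, c_1 = -5, c_2 = 10.
v(ln 2) = (-5)(2^1)(2) + (10)(2^5)(1) = 300.

300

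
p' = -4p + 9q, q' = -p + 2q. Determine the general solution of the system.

Coefficient matrix A = [[-4, 9], [-1, 2]].
Characteristic polynomial det(A - λI) = λ^2 + 2λ + 1 = 0.
Single eigenvalue λ = -1 with algebraic multiplicity 2.
Eigenvector v = (-3,-1); generalized eigenvector w with (A-λI)w=v is (-2,-1).
General solution: e^(-t)[C_1·v + C_2·(t·v + w)].

p(t) = -3C_1e^(-t) - 3C_2te^(-t) - 2C_2e^(-t), q(t) = -C_1e^(-t) - C_2te^(-t) - C_2e^(-t)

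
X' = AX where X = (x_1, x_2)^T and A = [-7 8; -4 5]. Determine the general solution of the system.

x_1(t) = -C_1e^(t) + 2C_2e^(-3t), x_2(t) = -C_1e^(t) + C_2e^(-3t)

Coefficient matrix A = [[-7, 8], [-4, 5]].
Characteristic polynomial det(A - λI) = λ^2 + 2λ - 3 = 0.
Eigenvalues λ = 1, -3.
For λ=1: (A-λI) row 1 is [-8, 8], so an eigenvector is (-1, -1).
For λ=-3: (A-λI) row 1 is [-4, 8], so an eigenvector is (2, 1).
General solution: C_1e^(t)(-1,-1) + C_2e^(-3t)(2,1).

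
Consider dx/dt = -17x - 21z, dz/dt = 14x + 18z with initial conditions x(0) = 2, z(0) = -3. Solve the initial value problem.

Coefficient matrix A = [[-17, -21], [14, 18]].
Characteristic polynomial det(A - λI) = λ^2 - λ - 12 = 0.
Eigenvalues λ = -3, 4.
For λ=-3: (A-λI) row 1 is [-14, -21], so an eigenvector is (-3, 2).
For λ=4: (A-λI) row 1 is [-21, -21], so an eigenvector is (1, -1).
General solution: C_1e^(-3t)(-3,2) + C_2e^(4t)(1,-1).
Applying x(0)=2, z(0)=-3 gives C_1=1, C_2=5.

x(t) = 5e^(4t) - 3e^(-3t), z(t) = -5e^(4t) + 2e^(-3t)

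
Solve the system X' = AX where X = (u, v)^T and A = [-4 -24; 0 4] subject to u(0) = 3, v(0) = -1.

u(t) = 3e^(4t), v(t) = -e^(4t)

Coefficient matrix A = [[-4, -24], [0, 4]].
Characteristic polynomial det(A - λI) = λ^2 - 16 = 0.
Eigenvalues λ = -4, 4.
For λ=-4: (A-λI) row 1 is [0, -24], so an eigenvector is (-1, 0).
For λ=4: (A-λI) row 1 is [-8, -24], so an eigenvector is (3, -1).
General solution: C_1e^(-4t)(-1,0) + C_2e^(4t)(3,-1).
Applying u(0)=3, v(0)=-1 gives C_1=0, C_2=1.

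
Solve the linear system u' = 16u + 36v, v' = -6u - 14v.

u(t) = -3C_1e^(4t) + 2C_2e^(-2t), v(t) = C_1e^(4t) - C_2e^(-2t)

Coefficient matrix A = [[16, 36], [-6, -14]].
Characteristic polynomial det(A - λI) = λ^2 - 2λ - 8 = 0.
Eigenvalues λ = 4, -2.
For λ=4: (A-λI) row 1 is [12, 36], so an eigenvector is (-3, 1).
For λ=-2: (A-λI) row 1 is [18, 36], so an eigenvector is (2, -1).
General solution: C_1e^(4t)(-3,1) + C_2e^(-2t)(2,-1).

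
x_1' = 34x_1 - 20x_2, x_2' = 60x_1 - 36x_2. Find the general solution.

Coefficient matrix A = [[34, -20], [60, -36]].
Characteristic polynomial det(A - λI) = λ^2 + 2λ - 24 = 0.
Eigenvalues λ = -6, 4.
For λ=-6: (A-λI) row 1 is [40, -20], so an eigenvector is (-1, -2).
For λ=4: (A-λI) row 1 is [30, -20], so an eigenvector is (-2, -3).
General solution: C_1e^(-6t)(-1,-2) + C_2e^(4t)(-2,-3).

x_1(t) = -C_1e^(-6t) - 2C_2e^(4t), x_2(t) = -2C_1e^(-6t) - 3C_2e^(4t)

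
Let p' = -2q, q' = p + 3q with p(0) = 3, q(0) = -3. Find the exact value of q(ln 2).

-12

A = [[0,-2],[1,3]]; eigenvalues λ = 2, 1.
Eigenvectors: (1,-1) for λ=2, (2,-1) for λ=1.
From the initial condition, c_1 = 3, c_2 = 0.
q(ln 2) = (3)(2^2)(-1) + (0)(2^1)(-1) = -12.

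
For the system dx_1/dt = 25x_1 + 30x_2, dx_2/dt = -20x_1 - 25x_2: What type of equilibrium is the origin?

A = [[25,30],[-20,-25]]; det(A-λI) = λ^2 - 25.
λ = 5, -5: opposite signs.

saddle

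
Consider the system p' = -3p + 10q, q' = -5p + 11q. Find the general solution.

Coefficient matrix A = [[-3, 10], [-5, 11]].
Characteristic polynomial det(A - λI) = λ^2 - 8λ + 17 = 0.
Eigenvalues λ = 4 ± i (complex conjugate pair).
For λ=4+i: an eigenvector is (3,2) - i(-1,-1) = (3 + i, 2 + i).
A real fundamental pair from Re and Im of e^((4+i)t)v: X_1 = e^(4t)(cos(t)·(3,2) + sin(t)·(-1,-1)), X_2 = e^(4t)(sin(t)·(3,2) - cos(t)·(-1,-1)).
General solution: K_1X_1 + K_2X_2.

p(t) = -K_1e^(4t)sin(t) + 3K_1e^(4t)cos(t) + 3K_2e^(4t)sin(t) + K_2e^(4t)cos(t), q(t) = -K_1e^(4t)sin(t) + 2K_1e^(4t)cos(t) + 2K_2e^(4t)sin(t) + K_2e^(4t)cos(t)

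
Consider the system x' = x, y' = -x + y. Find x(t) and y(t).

x(t) = K_2e^(t), y(t) = -K_1e^(t) - K_2te^(t) - K_2e^(t)

Coefficient matrix A = [[1, 0], [-1, 1]].
Characteristic polynomial det(A - λI) = λ^2 - 2λ + 1 = 0.
Single eigenvalue λ = 1 with algebraic multiplicity 2.
Eigenvector v = (0,-1); generalized eigenvector w with (A-λI)w=v is (1,-1).
General solution: e^(t)[K_1·v + K_2·(t·v + w)].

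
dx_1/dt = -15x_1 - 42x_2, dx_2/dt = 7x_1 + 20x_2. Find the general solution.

x_1(t) = -2K_1e^(6t) - 3K_2e^(-t), x_2(t) = K_1e^(6t) + K_2e^(-t)

Coefficient matrix A = [[-15, -42], [7, 20]].
Characteristic polynomial det(A - λI) = λ^2 - 5λ - 6 = 0.
Eigenvalues λ = 6, -1.
For λ=6: (A-λI) row 1 is [-21, -42], so an eigenvector is (-2, 1).
For λ=-1: (A-λI) row 1 is [-14, -42], so an eigenvector is (-3, 1).
General solution: K_1e^(6t)(-2,1) + K_2e^(-t)(-3,1).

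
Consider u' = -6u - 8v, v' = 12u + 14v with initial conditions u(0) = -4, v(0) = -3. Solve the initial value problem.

u(t) = 14e^(6t) - 18e^(2t), v(t) = -21e^(6t) + 18e^(2t)

Coefficient matrix A = [[-6, -8], [12, 14]].
Characteristic polynomial det(A - λI) = λ^2 - 8λ + 12 = 0.
Eigenvalues λ = 2, 6.
For λ=2: (A-λI) row 1 is [-8, -8], so an eigenvector is (-1, 1).
For λ=6: (A-λI) row 1 is [-12, -8], so an eigenvector is (-2, 3).
General solution: K_1e^(2t)(-1,1) + K_2e^(6t)(-2,3).
Applying u(0)=-4, v(0)=-3 gives K_1=18, K_2=-7.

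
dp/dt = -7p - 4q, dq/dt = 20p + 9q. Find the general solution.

Coefficient matrix A = [[-7, -4], [20, 9]].
Characteristic polynomial det(A - λI) = λ^2 - 2λ + 17 = 0.
Eigenvalues λ = 1 ± 4i (complex conjugate pair).
For λ=1+4i: an eigenvector is (0,1) - i(-1,2) = (0 + i, 1 - 2i).
A real fundamental pair from Re and Im of e^((1+4i)t)v: X_1 = e^(t)(cos(4t)·(0,1) + sin(4t)·(-1,2)), X_2 = e^(t)(sin(4t)·(0,1) - cos(4t)·(-1,2)).
General solution: c_1X_1 + c_2X_2.

p(t) = -c_1e^(t)sin(4t) + c_2e^(t)cos(4t), q(t) = 2c_1e^(t)sin(4t) + c_1e^(t)cos(4t) + c_2e^(t)sin(4t) - 2c_2e^(t)cos(4t)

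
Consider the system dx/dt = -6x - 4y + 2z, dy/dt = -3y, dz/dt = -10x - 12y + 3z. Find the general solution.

x(t) = 2K_1e^(-t) + K_3e^(-2t), y(t) = K_2e^(-3t), z(t) = 5K_1e^(-t) + 2K_2e^(-3t) + 2K_3e^(-2t)

Coefficient matrix A = [[-6, -4, 2], [0, -3, 0], [-10, -12, 3]].
det(A - λI) = 0 gives eigenvalues λ = -1, -3, -2.
For λ=-1: eigenvector (2,0,5).
For λ=-3: eigenvector (0,1,2).
For λ=-2: eigenvector (1,0,2).
General solution: K_1e^(-t)(2,0,5) + K_2e^(-3t)(0,1,2) + K_3e^(-2t)(1,0,2).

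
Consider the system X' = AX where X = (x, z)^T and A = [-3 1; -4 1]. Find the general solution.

Coefficient matrix A = [[-3, 1], [-4, 1]].
Characteristic polynomial det(A - λI) = λ^2 + 2λ + 1 = 0.
Single eigenvalue λ = -1 with algebraic multiplicity 2.
Eigenvector v = (-1,-2); generalized eigenvector w with (A-λI)w=v is (-1,-3).
General solution: e^(-t)[c_1·v + c_2·(t·v + w)].

x(t) = -c_1e^(-t) - c_2te^(-t) - c_2e^(-t), z(t) = -2c_1e^(-t) - 2c_2te^(-t) - 3c_2e^(-t)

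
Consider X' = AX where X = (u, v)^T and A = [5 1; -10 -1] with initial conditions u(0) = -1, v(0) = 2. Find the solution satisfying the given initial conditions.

Coefficient matrix A = [[5, 1], [-10, -1]].
Characteristic polynomial det(A - λI) = λ^2 - 4λ + 5 = 0.
Eigenvalues λ = 2 ± i (complex conjugate pair).
For λ=2+i: an eigenvector is (-1,3) - i(0,1) = (-1, 3 - i).
A real fundamental pair from Re and Im of e^((2+i)t)v: X_1 = e^(2t)(cos(t)·(-1,3) + sin(t)·(0,1)), X_2 = e^(2t)(sin(t)·(-1,3) - cos(t)·(0,1)).
General solution: K_1X_1 + K_2X_2.
Applying u(0)=-1, v(0)=2 gives K_1=1, K_2=1.

u(t) = -e^(2t)sin(t) - e^(2t)cos(t), v(t) = 4e^(2t)sin(t) + 2e^(2t)cos(t)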